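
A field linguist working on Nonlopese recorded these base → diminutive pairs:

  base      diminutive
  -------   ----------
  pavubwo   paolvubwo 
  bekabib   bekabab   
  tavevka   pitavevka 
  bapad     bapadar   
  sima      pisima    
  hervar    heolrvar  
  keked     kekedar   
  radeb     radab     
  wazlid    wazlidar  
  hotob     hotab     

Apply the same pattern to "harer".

radeb and keked both have last vowel 'e' yet inflect differently (radab, kekedar), so the last vowel is not what conditions the rule; the final letter is.
"harer" ends in -r. The one such stem in the data (hervar → heolrvar) inserts -ol- after the first vowel (as does pavubwo), so the same rule applies.
The other patterns: stems ending in -a add the prefix pi-; stems ending in -b change the last vowel to 'a'; stems ending in -d add -ar.
So harer → haolrer.

haolrer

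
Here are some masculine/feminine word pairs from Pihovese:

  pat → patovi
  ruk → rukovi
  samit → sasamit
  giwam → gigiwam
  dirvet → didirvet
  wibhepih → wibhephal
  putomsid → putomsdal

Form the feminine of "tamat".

pat and samit both end in -t yet inflect differently (patovi, sasamit), so the final letter is not what conditions the rule; the number of vowels is.
"tamat" has 2 vowels. The stems with 2 vowels (samit → sasamit, giwam → gigiwam, dirvet → didirvet) repeat the first consonant+vowel as a prefix.
So tamat → tatamat.

tatamat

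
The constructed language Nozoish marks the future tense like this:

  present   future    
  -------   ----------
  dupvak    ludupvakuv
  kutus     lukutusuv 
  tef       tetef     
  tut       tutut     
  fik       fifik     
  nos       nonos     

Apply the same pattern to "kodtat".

lukodtatuv

dupvak and fik both end in -k yet inflect differently (ludupvakuv, fifik), so the final letter is not what conditions the rule; the number of vowels is.
"kodtat" has 2 vowels. The stems with 2 vowels (dupvak → ludupvakuv, kutus → lukutusuv) add lu- … -uv around the stem.
So kodtat → lukodtatuv.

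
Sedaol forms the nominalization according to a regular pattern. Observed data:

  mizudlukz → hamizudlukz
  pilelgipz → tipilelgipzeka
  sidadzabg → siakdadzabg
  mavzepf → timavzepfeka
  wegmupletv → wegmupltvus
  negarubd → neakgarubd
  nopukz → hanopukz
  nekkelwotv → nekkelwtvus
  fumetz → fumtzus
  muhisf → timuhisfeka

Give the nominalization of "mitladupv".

"mitladupv" has second-to-last letter 'p'. The stems whose second-to-last letter is 'p' (mavzepf → timavzepfeka, pilelgipz → tipilelgipzeka) add ti- … -eka around the stem.
So mitladupv → timitladupveka.

timitladupveka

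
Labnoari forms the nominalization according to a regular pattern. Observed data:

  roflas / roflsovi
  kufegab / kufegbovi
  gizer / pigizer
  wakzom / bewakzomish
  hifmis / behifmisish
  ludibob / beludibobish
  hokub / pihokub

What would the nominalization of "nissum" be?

roflas and hifmis both end in -s yet inflect differently (roflsovi, behifmisish), so the final letter is not what conditions the rule; the last vowel is.
"nissum" has last vowel 'u'. The one such stem in the data (hokub → pihokub) adds the prefix pi-, so the same rule applies.
So nissum → pinissum.

pinissum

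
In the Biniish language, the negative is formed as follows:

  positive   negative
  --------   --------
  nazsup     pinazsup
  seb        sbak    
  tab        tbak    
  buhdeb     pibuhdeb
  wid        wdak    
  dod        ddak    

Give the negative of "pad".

pdak

"pad" has 1 vowel. The stems with 1 vowel (tab → tbak, seb → sbak, dod → ddak) delete the last vowel and add -ak.
The other pattern: stems with 2 vowels add the prefix pi-.
So pad → pdak.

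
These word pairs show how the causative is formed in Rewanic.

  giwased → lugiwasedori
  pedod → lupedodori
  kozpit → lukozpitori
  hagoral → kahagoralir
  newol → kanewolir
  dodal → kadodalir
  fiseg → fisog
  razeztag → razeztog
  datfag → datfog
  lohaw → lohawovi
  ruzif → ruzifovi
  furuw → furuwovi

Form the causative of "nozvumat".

"nozvumat" ends in -t. The one such stem in the data (kozpit → lukozpitori) adds lu- … -ori around the stem, so the same rule applies.
The other patterns: stems ending in -l add ka- … -ir around the stem; stems ending in -g change the last vowel to 'o'; stems ending in -f or -w add -ovi.
So nozvumat → lunozvumatori.

lunozvumatori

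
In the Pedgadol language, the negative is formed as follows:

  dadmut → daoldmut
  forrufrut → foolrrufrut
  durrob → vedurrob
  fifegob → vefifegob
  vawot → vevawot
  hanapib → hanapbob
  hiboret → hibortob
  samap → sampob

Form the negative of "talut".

taollut

dadmut and vawot both end in -t yet inflect differently (daoldmut, vevawot), so the final letter is not what conditions the rule; the last vowel is.
"talut" has last vowel 'u'. The stems whose last vowel is 'u' (dadmut → daoldmut, forrufrut → foolrrufrut) insert -ol- after the first vowel.
So talut → taollut.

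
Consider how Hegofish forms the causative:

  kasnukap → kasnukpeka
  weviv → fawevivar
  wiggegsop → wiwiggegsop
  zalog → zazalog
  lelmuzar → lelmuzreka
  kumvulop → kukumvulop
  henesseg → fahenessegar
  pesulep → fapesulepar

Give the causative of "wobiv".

"wobiv" has last vowel 'i'. The one such stem in the data (weviv → fawevivar) adds fa- … -ar around the stem, so the same rule applies.
So wobiv → fawobivar.

fawobivar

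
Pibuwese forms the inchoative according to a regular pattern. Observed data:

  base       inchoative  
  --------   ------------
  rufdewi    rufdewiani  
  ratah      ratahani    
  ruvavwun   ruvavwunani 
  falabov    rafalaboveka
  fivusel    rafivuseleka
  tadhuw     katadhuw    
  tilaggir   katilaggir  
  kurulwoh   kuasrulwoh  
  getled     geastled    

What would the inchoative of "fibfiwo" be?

rafibfiwoeka

ratah and kurulwoh both end in -h yet inflect differently (ratahani, kuasrulwoh), so the final letter is not what conditions the rule; the first letter is.
"fibfiwo" begins with f-. The stems beginning with f- (falabov → rafalaboveka, fivusel → rafivuseleka) add ra- … -eka around the stem.
The other patterns: stems beginning with r- add -ani; stems beginning with t- add the prefix ka-; stems beginning with g- or k- insert -as- after the first vowel.
So fibfiwo → rafibfiwoeka.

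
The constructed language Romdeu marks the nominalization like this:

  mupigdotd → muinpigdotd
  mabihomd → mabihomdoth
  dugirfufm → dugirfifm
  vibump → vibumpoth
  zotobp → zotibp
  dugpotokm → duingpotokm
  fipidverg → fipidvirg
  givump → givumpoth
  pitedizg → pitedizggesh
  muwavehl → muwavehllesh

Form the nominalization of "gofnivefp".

mupigdotd and mabihomd both end in -d yet inflect differently (muinpigdotd, mabihomdoth), so the final letter is not what conditions the rule; the second-to-last letter is.
"gofnivefp" has second-to-last letter 'f'. The one such stem in the data (dugirfufm → dugirfifm) changes the last vowel to 'i' (as do fipidverg, zotobp), so the same rule applies.
The other patterns: stems whose second-to-last letter is 'k' or 't' insert -in- after the first vowel; stems whose second-to-last letter is 'h' or 'z' double the final consonant and add -esh; stems whose second-to-last letter is 'm' add -oth.
So gofnivefp → gofnivifp.

gofnivifp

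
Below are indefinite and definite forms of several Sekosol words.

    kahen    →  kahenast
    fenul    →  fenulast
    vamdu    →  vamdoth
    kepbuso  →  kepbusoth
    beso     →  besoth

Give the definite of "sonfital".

"sonfital" ends in a consonant. The stems ending in a consonant (kahen → kahenast, fenul → fenulast) add -ast.
So sonfital → sonfitalast.

sonfitalast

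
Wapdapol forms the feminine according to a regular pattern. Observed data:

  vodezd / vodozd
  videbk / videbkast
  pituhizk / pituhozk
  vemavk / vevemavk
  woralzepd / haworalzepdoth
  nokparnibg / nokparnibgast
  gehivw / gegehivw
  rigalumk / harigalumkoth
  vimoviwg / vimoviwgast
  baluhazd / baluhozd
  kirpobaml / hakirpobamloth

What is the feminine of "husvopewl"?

videbk and pituhizk both end in -k yet inflect differently (videbkast, pituhozk), so the final letter is not what conditions the rule; the second-to-last letter is.
"husvopewl" has second-to-last letter 'w'. The one such stem in the data (vimoviwg → vimoviwgast) adds -ast, so the same rule applies.
So husvopewl → husvopewlast.

husvopewlast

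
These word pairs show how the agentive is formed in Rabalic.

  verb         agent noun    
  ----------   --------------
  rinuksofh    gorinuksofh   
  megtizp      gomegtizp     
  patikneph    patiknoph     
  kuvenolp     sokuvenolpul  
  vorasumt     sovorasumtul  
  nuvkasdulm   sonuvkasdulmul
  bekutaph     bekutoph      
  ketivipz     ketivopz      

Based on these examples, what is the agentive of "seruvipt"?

seruvopt

kuvenolp and megtizp both end in -p yet inflect differently (sokuvenolpul, gomegtizp), so the final letter is not what conditions the rule; the second-to-last letter is.
"seruvipt" has second-to-last letter 'p'. The stems whose second-to-last letter is 'p' (patikneph → patiknoph, ketivipz → ketivopz, bekutaph → bekutoph) change the last vowel to 'o'.
So seruvipt → seruvopt.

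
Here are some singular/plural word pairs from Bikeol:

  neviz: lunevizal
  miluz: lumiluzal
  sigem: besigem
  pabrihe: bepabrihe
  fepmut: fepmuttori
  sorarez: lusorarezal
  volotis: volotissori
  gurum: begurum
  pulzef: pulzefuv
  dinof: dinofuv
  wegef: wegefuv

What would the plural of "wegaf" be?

wegafuv

wegef and sigem both have last vowel 'e' yet inflect differently (wegefuv, besigem), so the last vowel is not what conditions the rule; the final letter is.
"wegaf" ends in -f. The stems ending in -f (dinof → dinofuv, wegef → wegefuv, pulzef → pulzefuv) add -uv.
The other patterns: stems ending in -e or -m add the prefix be-; stems ending in -z add lu- … -al around the stem; stems ending in -s or -t double the final consonant and add -ori.
So wegaf → wegafuv.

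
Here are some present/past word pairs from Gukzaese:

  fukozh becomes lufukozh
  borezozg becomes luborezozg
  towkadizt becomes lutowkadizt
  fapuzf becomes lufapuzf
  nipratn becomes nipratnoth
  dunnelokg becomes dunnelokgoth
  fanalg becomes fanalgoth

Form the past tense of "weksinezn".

luweksinezn

"weksinezn" has second-to-last letter 'z'. The stems whose second-to-last letter is 'z' (fukozh → lufukozh, borezozg → luborezozg, towkadizt → lutowkadizt) add the prefix lu-.
The other pattern: stems whose second-to-last letter is 'k', 'l' or 't' add -oth.
So weksinezn → luweksinezn.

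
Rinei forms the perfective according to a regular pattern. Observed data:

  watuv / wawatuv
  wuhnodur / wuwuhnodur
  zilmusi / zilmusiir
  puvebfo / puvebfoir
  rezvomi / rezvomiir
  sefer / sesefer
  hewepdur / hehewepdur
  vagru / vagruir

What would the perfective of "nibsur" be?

ninibsur

vagru and hewepdur both have last vowel 'u' yet inflect differently (vagruir, hehewepdur), so the last vowel is not what conditions the rule; whether the stem ends in a vowel or a consonant is.
"nibsur" ends in a consonant. The stems ending in a consonant (hewepdur → hehewepdur, sefer → sesefer, wuhnodur → wuwuhnodur) repeat the first consonant+vowel as a prefix.
So nibsur → ninibsur.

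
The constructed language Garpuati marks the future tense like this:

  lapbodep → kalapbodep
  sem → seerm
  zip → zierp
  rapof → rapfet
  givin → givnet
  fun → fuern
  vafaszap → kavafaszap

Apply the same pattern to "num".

fun and givin both end in -n yet inflect differently (fuern, givnet), so the final letter is not what conditions the rule; the number of vowels is.
"num" has 1 vowel. The stems with 1 vowel (zip → zierp, fun → fuern, sem → seerm) insert -er- after the first vowel.
So num → nuerm.

nuerm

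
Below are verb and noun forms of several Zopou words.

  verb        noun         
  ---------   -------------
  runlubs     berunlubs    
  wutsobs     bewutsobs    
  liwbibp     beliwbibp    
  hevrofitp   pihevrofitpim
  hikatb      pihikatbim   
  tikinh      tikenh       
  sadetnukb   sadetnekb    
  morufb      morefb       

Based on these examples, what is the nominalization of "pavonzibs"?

liwbibp and hevrofitp both end in -p yet inflect differently (beliwbibp, pihevrofitpim), so the final letter is not what conditions the rule; the second-to-last letter is.
"pavonzibs" has second-to-last letter 'b'. The stems whose second-to-last letter is 'b' (runlubs → berunlubs, wutsobs → bewutsobs, liwbibp → beliwbibp) add the prefix be-.
The other patterns: stems whose second-to-last letter is 't' add pi- … -im around the stem; stems whose second-to-last letter is 'f', 'k' or 'n' change the last vowel to 'e'.
So pavonzibs → bepavonzibs.

bepavonzibs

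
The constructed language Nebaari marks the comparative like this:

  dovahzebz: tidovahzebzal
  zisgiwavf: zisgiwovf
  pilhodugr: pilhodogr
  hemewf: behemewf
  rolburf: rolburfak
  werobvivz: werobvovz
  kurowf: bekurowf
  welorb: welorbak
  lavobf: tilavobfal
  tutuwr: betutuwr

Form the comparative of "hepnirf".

hepnirfak

kurowf and rolburf both end in -f yet inflect differently (bekurowf, rolburfak), so the final letter is not what conditions the rule; the second-to-last letter is.
"hepnirf" has second-to-last letter 'r'. The stems whose second-to-last letter is 'r' (rolburf → rolburfak, welorb → welorbak) add -ak.
So hepnirf → hepnirfak.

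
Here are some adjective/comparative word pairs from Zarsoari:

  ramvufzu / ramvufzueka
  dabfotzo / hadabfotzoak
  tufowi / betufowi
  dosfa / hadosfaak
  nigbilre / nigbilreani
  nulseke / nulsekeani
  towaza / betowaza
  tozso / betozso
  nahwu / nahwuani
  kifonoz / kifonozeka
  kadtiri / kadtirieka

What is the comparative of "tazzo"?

betazzo

"tazzo" begins with t-. The stems beginning with t- (towaza → betowaza, tozso → betozso, tufowi → betufowi) add the prefix be-.
The other patterns: stems beginning with d- add ha- … -ak around the stem; stems beginning with n- add -ani; stems beginning with k- or r- add -eka.
So tazzo → betazzo.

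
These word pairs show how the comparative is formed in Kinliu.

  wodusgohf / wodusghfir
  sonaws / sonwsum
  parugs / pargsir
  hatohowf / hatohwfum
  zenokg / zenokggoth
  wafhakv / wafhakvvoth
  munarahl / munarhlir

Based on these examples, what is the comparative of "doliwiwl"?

doliwwlum

hatohowf and wodusgohf both end in -f yet inflect differently (hatohwfum, wodusghfir), so the final letter is not what conditions the rule; the second-to-last letter is.
"doliwiwl" has second-to-last letter 'w'. The stems whose second-to-last letter is 'w' (sonaws → sonwsum, hatohowf → hatohwfum) delete the last vowel and add -um.
So doliwiwl → doliwwlum.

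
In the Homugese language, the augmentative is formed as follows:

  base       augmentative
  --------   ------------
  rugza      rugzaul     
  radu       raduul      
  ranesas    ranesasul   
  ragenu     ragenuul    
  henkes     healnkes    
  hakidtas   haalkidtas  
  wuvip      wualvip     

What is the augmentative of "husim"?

hualsim

ranesas and henkes both end in -s yet inflect differently (ranesasul, healnkes), so the final letter is not what conditions the rule; the first letter is.
"husim" begins with h-. The stems beginning with h- (henkes → healnkes, hakidtas → haalkidtas) insert -al- after the first vowel.
So husim → hualsim.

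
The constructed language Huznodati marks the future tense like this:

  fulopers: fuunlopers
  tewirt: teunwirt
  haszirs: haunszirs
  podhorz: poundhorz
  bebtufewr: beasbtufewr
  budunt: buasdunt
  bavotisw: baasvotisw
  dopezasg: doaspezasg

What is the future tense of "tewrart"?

teunwrart

tewirt and budunt both end in -t yet inflect differently (teunwirt, buasdunt), so the final letter is not what conditions the rule; the second-to-last letter is.
"tewrart" has second-to-last letter 'r'. The stems whose second-to-last letter is 'r' (fulopers → fuunlopers, tewirt → teunwirt, haszirs → haunszirs) insert -un- after the first vowel.
The other pattern: stems whose second-to-last letter is 'n', 's' or 'w' insert -as- after the first vowel.
So tewrart → teunwrart.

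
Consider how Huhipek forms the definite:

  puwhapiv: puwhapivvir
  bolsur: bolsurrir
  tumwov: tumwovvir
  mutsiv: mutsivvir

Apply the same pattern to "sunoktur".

Every pair shown (puwhapiv → puwhapivvir, bolsur → bolsurrir, tumwov → tumwovvir, …) follows the same rule: double the final consonant and add -ir.
So sunoktur → sunokturrir.

sunokturrir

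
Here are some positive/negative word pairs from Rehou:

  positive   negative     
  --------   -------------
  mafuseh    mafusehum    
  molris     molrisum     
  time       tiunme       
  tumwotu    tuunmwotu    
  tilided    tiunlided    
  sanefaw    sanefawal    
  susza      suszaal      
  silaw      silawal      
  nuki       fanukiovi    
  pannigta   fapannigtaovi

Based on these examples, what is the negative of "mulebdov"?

mulebdovum

"mulebdov" begins with m-. The stems beginning with m- (mafuseh → mafusehum, molris → molrisum) add -um.
The other patterns: stems beginning with t- insert -un- after the first vowel; stems beginning with s- add -al; stems beginning with n- or p- add fa- … -ovi around the stem.
So mulebdov → mulebdovum.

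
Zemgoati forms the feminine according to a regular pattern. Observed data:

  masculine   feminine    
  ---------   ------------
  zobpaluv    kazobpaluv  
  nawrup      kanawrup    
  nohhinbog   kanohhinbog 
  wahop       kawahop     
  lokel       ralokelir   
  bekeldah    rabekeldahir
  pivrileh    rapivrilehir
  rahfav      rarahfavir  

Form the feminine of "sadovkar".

zobpaluv and rahfav both end in -v yet inflect differently (kazobpaluv, rarahfavir), so the final letter is not what conditions the rule; the last vowel is.
"sadovkar" has last vowel 'a'. The stems whose last vowel is 'a' (bekeldah → rabekeldahir, rahfav → rarahfavir) add ra- … -ir around the stem.
So sadovkar → rasadovkarir.

rasadovkarir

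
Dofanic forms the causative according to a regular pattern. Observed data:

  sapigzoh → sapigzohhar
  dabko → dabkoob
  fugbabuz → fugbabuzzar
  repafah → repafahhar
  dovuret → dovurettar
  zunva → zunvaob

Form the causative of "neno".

nenoob

dabko and sapigzoh both have last vowel 'o' yet inflect differently (dabkoob, sapigzohhar), so the last vowel is not what conditions the rule; whether the stem ends in a vowel or a consonant is.
"neno" ends in a vowel. The stems ending in a vowel (dabko → dabkoob, zunva → zunvaob) add -ob.
So neno → nenoob.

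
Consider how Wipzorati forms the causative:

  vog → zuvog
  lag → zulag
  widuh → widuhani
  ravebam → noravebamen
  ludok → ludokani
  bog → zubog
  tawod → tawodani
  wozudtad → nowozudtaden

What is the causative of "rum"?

zurum

tawod and wozudtad both end in -d yet inflect differently (tawodani, nowozudtaden), so the final letter is not what conditions the rule; the number of vowels is.
"rum" has 1 vowel. The stems with 1 vowel (bog → zubog, lag → zulag, vog → zuvog) add the prefix zu-.
So rum → zurum.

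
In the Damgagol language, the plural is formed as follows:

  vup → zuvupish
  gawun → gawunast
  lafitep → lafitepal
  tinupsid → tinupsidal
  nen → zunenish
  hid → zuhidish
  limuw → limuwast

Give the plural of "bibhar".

bibharast

"bibhar" has 2 vowels. The stems with 2 vowels (limuw → limuwast, gawun → gawunast) add -ast.
The other patterns: stems with 1 vowel add zu- … -ish around the stem; stems with 3 vowels add -al.
So bibhar → bibharast.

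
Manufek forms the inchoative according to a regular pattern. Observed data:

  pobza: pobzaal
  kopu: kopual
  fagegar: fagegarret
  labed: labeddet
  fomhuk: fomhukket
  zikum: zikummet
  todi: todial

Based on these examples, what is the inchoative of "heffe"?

kopu and zikum both have last vowel 'u' yet inflect differently (kopual, zikummet), so the last vowel is not what conditions the rule; whether the stem ends in a vowel or a consonant is.
"heffe" ends in a vowel. The stems ending in a vowel (pobza → pobzaal, todi → todial, kopu → kopual) add -al.
The other pattern: stems ending in a consonant double the final consonant and add -et.
So heffe → heffeal.

heffeal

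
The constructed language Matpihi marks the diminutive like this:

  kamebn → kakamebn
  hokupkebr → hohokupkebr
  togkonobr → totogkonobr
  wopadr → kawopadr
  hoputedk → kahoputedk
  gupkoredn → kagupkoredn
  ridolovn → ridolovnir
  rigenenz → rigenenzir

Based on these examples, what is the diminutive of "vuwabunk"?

vuwabunkir

"vuwabunk" has second-to-last letter 'n'. The one such stem in the data (rigenenz → rigenenzir) adds -ir, so the same rule applies.
The other patterns: stems whose second-to-last letter is 'b' repeat the first consonant+vowel as a prefix; stems whose second-to-last letter is 'd' add the prefix ka-.
So vuwabunk → vuwabunkir.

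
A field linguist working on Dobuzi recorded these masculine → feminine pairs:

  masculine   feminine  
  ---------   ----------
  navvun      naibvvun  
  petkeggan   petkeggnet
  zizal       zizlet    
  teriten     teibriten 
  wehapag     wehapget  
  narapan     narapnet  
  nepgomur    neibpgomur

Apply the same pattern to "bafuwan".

"bafuwan" has last vowel 'a'. The stems whose last vowel is 'a' (zizal → zizlet, narapan → narapnet, wehapag → wehapget) delete the last vowel and add -et.
The other pattern: stems whose last vowel is 'e' or 'u' insert -ib- after the first vowel.
So bafuwan → bafuwnet.

bafuwnet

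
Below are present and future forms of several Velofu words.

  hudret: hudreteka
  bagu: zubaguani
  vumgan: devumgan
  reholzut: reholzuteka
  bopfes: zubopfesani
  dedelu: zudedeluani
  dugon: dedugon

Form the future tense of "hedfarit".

"hedfarit" ends in -t. The stems ending in -t (hudret → hudreteka, reholzut → reholzuteka) add -eka.
The other patterns: stems ending in -n add the prefix de-; stems ending in -s or -u add zu- … -ani around the stem.
So hedfarit → hedfariteka.

hedfariteka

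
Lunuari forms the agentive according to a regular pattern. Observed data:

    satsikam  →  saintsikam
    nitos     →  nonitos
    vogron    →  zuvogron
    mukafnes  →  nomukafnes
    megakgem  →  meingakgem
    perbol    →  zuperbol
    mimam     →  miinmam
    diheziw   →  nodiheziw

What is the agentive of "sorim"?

megakgem and mukafnes both have last vowel 'e' yet inflect differently (meingakgem, nomukafnes), so the last vowel is not what conditions the rule; the final letter is.
"sorim" ends in -m. The stems ending in -m (megakgem → meingakgem, satsikam → saintsikam, mimam → miinmam) insert -in- after the first vowel.
The other patterns: stems ending in -s or -w add the prefix no-; stems ending in -l or -n add the prefix zu-.
So sorim → soinrim.

soinrim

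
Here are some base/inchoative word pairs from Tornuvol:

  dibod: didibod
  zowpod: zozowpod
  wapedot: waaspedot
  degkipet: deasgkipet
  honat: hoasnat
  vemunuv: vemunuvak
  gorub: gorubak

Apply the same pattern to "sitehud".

sisitehud

dibod and wapedot both have last vowel 'o' yet inflect differently (didibod, waaspedot), so the last vowel is not what conditions the rule; the final letter is.
"sitehud" ends in -d. The stems ending in -d (dibod → didibod, zowpod → zozowpod) repeat the first consonant+vowel as a prefix.
So sitehud → sisitehud.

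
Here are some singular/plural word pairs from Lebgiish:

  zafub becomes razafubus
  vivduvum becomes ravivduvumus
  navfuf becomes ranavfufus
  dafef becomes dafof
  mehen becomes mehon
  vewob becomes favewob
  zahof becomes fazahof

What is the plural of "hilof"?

"hilof" has last vowel 'o'. The stems whose last vowel is 'o' (vewob → favewob, zahof → fazahof) add the prefix fa-.
So hilof → fahilof.

fahilof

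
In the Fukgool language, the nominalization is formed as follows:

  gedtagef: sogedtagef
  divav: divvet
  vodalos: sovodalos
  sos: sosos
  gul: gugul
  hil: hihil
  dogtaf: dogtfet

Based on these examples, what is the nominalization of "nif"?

dogtaf and gedtagef both end in -f yet inflect differently (dogtfet, sogedtagef), so the final letter is not what conditions the rule; the number of vowels is.
"nif" has 1 vowel. The stems with 1 vowel (gul → gugul, sos → sosos, hil → hihil) repeat the first consonant+vowel as a prefix.
So nif → ninif.

ninif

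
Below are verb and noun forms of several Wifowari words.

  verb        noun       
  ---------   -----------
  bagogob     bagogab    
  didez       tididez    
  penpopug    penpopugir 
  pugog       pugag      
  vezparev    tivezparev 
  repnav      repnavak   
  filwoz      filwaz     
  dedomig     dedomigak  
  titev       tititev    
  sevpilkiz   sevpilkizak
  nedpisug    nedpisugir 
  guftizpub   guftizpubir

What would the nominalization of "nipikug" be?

guftizpub and bagogob both end in -b yet inflect differently (guftizpubir, bagogab), so the final letter is not what conditions the rule; the last vowel is.
"nipikug" has last vowel 'u'. The stems whose last vowel is 'u' (nedpisug → nedpisugir, penpopug → penpopugir, guftizpub → guftizpubir) add -ir.
So nipikug → nipikugir.

nipikugir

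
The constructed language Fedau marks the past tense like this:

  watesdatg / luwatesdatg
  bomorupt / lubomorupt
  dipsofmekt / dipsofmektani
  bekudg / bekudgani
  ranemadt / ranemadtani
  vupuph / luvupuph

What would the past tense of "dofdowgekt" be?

"dofdowgekt" has second-to-last letter 'k'. The one such stem in the data (dipsofmekt → dipsofmektani) adds -ani, so the same rule applies.
So dofdowgekt → dofdowgektani.

dofdowgektani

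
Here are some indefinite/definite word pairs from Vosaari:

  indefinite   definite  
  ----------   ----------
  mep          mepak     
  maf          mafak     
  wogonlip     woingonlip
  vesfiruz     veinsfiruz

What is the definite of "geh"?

gehak

wogonlip and mep both end in -p yet inflect differently (woingonlip, mepak), so the final letter is not what conditions the rule; the number of vowels is.
"geh" has 1 vowel. The stems with 1 vowel (mep → mepak, maf → mafak) add -ak.
The other pattern: stems with 3 vowels insert -in- after the first vowel.
So geh → gehak.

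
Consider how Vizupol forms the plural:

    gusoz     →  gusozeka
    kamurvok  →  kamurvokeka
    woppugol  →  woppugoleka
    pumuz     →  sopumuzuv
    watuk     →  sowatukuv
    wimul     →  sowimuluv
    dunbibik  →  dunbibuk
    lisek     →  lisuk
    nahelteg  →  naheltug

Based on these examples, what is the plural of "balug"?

sobaluguv

gusoz and pumuz both end in -z yet inflect differently (gusozeka, sopumuzuv), so the final letter is not what conditions the rule; the last vowel is.
"balug" has last vowel 'u'. The stems whose last vowel is 'u' (pumuz → sopumuzuv, watuk → sowatukuv, wimul → sowimuluv) add so- … -uv around the stem.
So balug → sobaluguv.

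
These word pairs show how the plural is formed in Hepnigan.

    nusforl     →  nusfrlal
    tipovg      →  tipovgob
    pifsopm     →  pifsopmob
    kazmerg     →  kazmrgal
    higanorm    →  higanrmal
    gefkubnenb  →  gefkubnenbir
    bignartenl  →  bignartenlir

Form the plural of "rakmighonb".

rakmighonbir

nusforl and bignartenl both end in -l yet inflect differently (nusfrlal, bignartenlir), so the final letter is not what conditions the rule; the second-to-last letter is.
"rakmighonb" has second-to-last letter 'n'. The stems whose second-to-last letter is 'n' (bignartenl → bignartenlir, gefkubnenb → gefkubnenbir) add -ir.
The other patterns: stems whose second-to-last letter is 'r' delete the last vowel and add -al; stems whose second-to-last letter is 'p' or 'v' add -ob.
So rakmighonb → rakmighonbir.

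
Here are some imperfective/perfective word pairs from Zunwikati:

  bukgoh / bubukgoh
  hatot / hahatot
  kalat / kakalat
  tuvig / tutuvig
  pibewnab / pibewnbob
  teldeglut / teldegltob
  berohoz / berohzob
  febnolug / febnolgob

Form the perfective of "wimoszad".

"wimoszad" has 3 vowels. The stems with 3 vowels (pibewnab → pibewnbob, teldeglut → teldegltob, berohoz → berohzob) delete the last vowel and add -ob.
The other pattern: stems with 2 vowels repeat the first consonant+vowel as a prefix.
So wimoszad → wimoszdob.

wimoszdob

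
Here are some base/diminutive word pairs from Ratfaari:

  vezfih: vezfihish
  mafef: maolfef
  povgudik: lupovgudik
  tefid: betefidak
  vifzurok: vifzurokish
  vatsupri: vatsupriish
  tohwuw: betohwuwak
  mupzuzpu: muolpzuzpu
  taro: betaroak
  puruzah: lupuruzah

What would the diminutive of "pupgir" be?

vifzurok and povgudik both end in -k yet inflect differently (vifzurokish, lupovgudik), so the final letter is not what conditions the rule; the first letter is.
"pupgir" begins with p-. The stems beginning with p- (povgudik → lupovgudik, puruzah → lupuruzah) add the prefix lu-.
The other patterns: stems beginning with v- add -ish; stems beginning with t- add be- … -ak around the stem; stems beginning with m- insert -ol- after the first vowel.
So pupgir → lupupgir.

lupupgir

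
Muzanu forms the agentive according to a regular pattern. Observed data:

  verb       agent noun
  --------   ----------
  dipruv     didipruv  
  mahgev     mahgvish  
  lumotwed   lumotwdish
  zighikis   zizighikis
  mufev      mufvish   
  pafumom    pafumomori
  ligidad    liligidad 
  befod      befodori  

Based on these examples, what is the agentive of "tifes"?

tifsish

lumotwed and befod both end in -d yet inflect differently (lumotwdish, befodori), so the final letter is not what conditions the rule; the last vowel is.
"tifes" has last vowel 'e'. The stems whose last vowel is 'e' (mufev → mufvish, lumotwed → lumotwdish, mahgev → mahgvish) delete the last vowel and add -ish.
The other patterns: stems whose last vowel is 'o' add -ori; stems whose last vowel is 'a', 'i' or 'u' repeat the first consonant+vowel as a prefix.
So tifes → tifsish.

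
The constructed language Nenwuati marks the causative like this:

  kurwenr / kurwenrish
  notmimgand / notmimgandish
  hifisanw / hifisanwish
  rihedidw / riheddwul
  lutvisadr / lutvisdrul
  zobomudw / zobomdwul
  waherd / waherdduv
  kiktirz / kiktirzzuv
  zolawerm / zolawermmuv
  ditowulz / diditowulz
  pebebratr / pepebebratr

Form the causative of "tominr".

tominrish

"tominr" has second-to-last letter 'n'. The stems whose second-to-last letter is 'n' (kurwenr → kurwenrish, notmimgand → notmimgandish, hifisanw → hifisanwish) add -ish.
The other patterns: stems whose second-to-last letter is 'd' delete the last vowel and add -ul; stems whose second-to-last letter is 'r' double the final consonant and add -uv; stems whose second-to-last letter is 'l' or 't' repeat the first consonant+vowel as a prefix.
So tominr → tominrish.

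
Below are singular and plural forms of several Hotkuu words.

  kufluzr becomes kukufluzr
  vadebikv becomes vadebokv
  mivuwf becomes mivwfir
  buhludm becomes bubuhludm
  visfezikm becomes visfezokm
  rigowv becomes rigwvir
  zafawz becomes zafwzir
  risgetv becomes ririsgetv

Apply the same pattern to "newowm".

newwmir

vadebikv and rigowv both end in -v yet inflect differently (vadebokv, rigwvir), so the final letter is not what conditions the rule; the second-to-last letter is.
"newowm" has second-to-last letter 'w'. The stems whose second-to-last letter is 'w' (mivuwf → mivwfir, rigowv → rigwvir, zafawz → zafwzir) delete the last vowel and add -ir.
The other patterns: stems whose second-to-last letter is 'k' change the last vowel to 'o'; stems whose second-to-last letter is 'd', 't' or 'z' repeat the first consonant+vowel as a prefix.
So newowm → newwmir.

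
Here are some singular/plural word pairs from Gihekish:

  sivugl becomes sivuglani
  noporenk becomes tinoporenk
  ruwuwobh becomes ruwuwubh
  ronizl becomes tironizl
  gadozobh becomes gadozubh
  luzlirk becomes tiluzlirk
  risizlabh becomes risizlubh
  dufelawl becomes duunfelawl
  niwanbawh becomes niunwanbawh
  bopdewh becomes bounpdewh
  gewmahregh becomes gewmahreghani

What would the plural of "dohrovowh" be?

gewmahregh and gadozobh both end in -h yet inflect differently (gewmahreghani, gadozubh), so the final letter is not what conditions the rule; the second-to-last letter is.
"dohrovowh" has second-to-last letter 'w'. The stems whose second-to-last letter is 'w' (dufelawl → duunfelawl, niwanbawh → niunwanbawh, bopdewh → bounpdewh) insert -un- after the first vowel.
The other patterns: stems whose second-to-last letter is 'g' add -ani; stems whose second-to-last letter is 'b' change the last vowel to 'u'; stems whose second-to-last letter is 'n', 'r' or 'z' add the prefix ti-.
So dohrovowh → dounhrovowh.

dounhrovowh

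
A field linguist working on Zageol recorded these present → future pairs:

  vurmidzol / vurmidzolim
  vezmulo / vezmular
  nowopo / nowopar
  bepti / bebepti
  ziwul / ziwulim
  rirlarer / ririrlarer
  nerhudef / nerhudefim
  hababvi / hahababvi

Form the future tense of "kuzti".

vezmulo and vurmidzol both have last vowel 'o' yet inflect differently (vezmular, vurmidzolim), so the last vowel is not what conditions the rule; the final letter is.
"kuzti" ends in -i. The stems ending in -i (bepti → bebepti, hababvi → hahababvi) repeat the first consonant+vowel as a prefix.
So kuzti → kukuzti.

kukuzti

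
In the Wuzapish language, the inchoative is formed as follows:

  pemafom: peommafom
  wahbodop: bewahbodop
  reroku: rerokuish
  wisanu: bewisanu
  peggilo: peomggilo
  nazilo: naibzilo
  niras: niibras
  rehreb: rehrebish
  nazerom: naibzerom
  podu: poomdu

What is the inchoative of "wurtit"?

bewurtit

nazerom and pemafom both end in -m yet inflect differently (naibzerom, peommafom), so the final letter is not what conditions the rule; the first letter is.
"wurtit" begins with w-. The stems beginning with w- (wahbodop → bewahbodop, wisanu → bewisanu) add the prefix be-.
So wurtit → bewurtit.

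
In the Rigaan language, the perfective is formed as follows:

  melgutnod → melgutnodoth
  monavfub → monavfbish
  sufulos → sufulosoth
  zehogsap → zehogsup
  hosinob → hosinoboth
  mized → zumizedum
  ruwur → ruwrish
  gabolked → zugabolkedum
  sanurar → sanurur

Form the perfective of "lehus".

ruwur and sanurar both end in -r yet inflect differently (ruwrish, sanurur), so the final letter is not what conditions the rule; the last vowel is.
"lehus" has last vowel 'u'. The stems whose last vowel is 'u' (monavfub → monavfbish, ruwur → ruwrish) delete the last vowel and add -ish.
So lehus → lehsish.

lehsish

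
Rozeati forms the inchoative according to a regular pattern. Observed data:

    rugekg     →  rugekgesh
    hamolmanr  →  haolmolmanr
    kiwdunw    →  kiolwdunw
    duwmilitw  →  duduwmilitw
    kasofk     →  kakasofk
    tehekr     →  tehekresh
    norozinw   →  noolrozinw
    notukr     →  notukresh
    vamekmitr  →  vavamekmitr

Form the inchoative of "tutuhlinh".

tuoltuhlinh

tehekr and hamolmanr both end in -r yet inflect differently (tehekresh, haolmolmanr), so the final letter is not what conditions the rule; the second-to-last letter is.
"tutuhlinh" has second-to-last letter 'n'. The stems whose second-to-last letter is 'n' (norozinw → noolrozinw, hamolmanr → haolmolmanr, kiwdunw → kiolwdunw) insert -ol- after the first vowel.
So tutuhlinh → tuoltuhlinh.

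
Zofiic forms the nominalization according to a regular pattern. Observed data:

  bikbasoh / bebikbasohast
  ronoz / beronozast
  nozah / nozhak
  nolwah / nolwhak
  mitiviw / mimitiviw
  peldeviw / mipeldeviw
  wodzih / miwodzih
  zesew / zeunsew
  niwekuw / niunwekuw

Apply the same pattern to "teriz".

miteriz

bikbasoh and nozah both end in -h yet inflect differently (bebikbasohast, nozhak), so the final letter is not what conditions the rule; the last vowel is.
"teriz" has last vowel 'i'. The stems whose last vowel is 'i' (mitiviw → mimitiviw, peldeviw → mipeldeviw, wodzih → miwodzih) add the prefix mi-.
The other patterns: stems whose last vowel is 'o' add be- … -ast around the stem; stems whose last vowel is 'a' delete the last vowel and add -ak; stems whose last vowel is 'e' or 'u' insert -un- after the first vowel.
So teriz → miteriz.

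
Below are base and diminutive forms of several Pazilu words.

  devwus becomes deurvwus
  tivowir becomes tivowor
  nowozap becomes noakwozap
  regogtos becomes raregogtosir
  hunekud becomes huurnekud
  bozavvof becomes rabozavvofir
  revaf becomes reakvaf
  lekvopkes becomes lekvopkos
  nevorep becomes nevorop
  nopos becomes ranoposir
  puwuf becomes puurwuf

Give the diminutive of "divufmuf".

"divufmuf" has last vowel 'u'. The stems whose last vowel is 'u' (puwuf → puurwuf, devwus → deurvwus, hunekud → huurnekud) insert -ur- after the first vowel.
So divufmuf → diurvufmuf.

diurvufmuf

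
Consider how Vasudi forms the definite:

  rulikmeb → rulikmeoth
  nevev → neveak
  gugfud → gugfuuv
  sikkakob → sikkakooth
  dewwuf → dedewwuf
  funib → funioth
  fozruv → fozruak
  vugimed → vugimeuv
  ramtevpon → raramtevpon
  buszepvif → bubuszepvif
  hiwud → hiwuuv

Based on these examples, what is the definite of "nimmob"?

nevev and rulikmeb both have last vowel 'e' yet inflect differently (neveak, rulikmeoth), so the last vowel is not what conditions the rule; the final letter is.
"nimmob" ends in -b. The stems ending in -b (rulikmeb → rulikmeoth, funib → funioth, sikkakob → sikkakooth) drop the final letter and add -oth.
The other patterns: stems ending in -v drop the final letter and add -ak; stems ending in -d drop the final letter and add -uv; stems ending in -f or -n repeat the first consonant+vowel as a prefix.
So nimmob → nimmooth.

nimmooth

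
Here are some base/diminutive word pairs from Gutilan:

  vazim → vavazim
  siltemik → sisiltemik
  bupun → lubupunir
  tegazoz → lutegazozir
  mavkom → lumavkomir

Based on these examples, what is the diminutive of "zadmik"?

zazadmik

"zadmik" has last vowel 'i'. The stems whose last vowel is 'i' (vazim → vavazim, siltemik → sisiltemik) repeat the first consonant+vowel as a prefix.
The other pattern: stems whose last vowel is 'o' or 'u' add lu- … -ir around the stem.
So zadmik → zazadmik.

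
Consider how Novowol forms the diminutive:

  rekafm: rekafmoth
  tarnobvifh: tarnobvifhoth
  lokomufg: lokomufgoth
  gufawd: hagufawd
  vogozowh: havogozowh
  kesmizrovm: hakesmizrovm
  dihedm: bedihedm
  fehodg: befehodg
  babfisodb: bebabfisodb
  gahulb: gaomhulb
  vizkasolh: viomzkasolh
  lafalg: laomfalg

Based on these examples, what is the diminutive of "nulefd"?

tarnobvifh and vogozowh both end in -h yet inflect differently (tarnobvifhoth, havogozowh), so the final letter is not what conditions the rule; the second-to-last letter is.
"nulefd" has second-to-last letter 'f'. The stems whose second-to-last letter is 'f' (rekafm → rekafmoth, tarnobvifh → tarnobvifhoth, lokomufg → lokomufgoth) add -oth.
So nulefd → nulefdoth.

nulefdoth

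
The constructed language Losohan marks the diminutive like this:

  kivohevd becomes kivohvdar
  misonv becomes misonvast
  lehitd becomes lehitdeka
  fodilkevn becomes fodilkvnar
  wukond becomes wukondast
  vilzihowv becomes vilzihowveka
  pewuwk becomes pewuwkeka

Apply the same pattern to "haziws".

"haziws" has second-to-last letter 'w'. The stems whose second-to-last letter is 'w' (pewuwk → pewuwkeka, vilzihowv → vilzihowveka) add -eka.
So haziws → haziwseka.

haziwseka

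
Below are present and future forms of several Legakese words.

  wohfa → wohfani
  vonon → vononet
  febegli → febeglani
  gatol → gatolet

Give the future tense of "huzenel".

"huzenel" ends in a consonant. The stems ending in a consonant (gatol → gatolet, vonon → vononet) add -et.
The other pattern: stems ending in a vowel drop the final letter and add -ani.
So huzenel → huzenelet.

huzenelet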